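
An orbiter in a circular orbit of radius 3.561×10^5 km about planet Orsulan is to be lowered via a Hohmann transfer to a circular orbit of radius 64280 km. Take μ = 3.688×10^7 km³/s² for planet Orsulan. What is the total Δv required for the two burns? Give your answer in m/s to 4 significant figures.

Δv = 11770 m/s

The Hohmann ellipse has a_t = (r₁ + r₂)/2 = 2.1019×10^5 km.
At r₁ the circular-orbit speed is v₁ = √(μ/r₁) = 10.177 km/s.
Transfer-orbit speed at r₁ (vis-viva): v_a = √[μ(2/r₁ − 1/a_t)] = 5.6278 km/s.
First burn Δv₁ = |v_a − v₁| = 4.549 km/s.
At r₂, v₂ = √(μ/r₂) = 23.953 km/s.
Transfer-orbit speed at r₂: v_p = √[μ(2/r₂ − 1/a_t)] = 31.177 km/s.
Second burn Δv₂ = |v₂ − v_p| = 7.224 km/s.
Δv = Δv₁ + Δv₂ = 4.549 + 7.224 = 11.77 km/s.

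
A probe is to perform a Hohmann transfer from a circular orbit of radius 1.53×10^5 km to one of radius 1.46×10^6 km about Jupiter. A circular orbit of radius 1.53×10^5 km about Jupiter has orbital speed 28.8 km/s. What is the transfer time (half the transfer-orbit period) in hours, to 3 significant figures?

From the circular-orbit relation v² = μ/r at r = 1.53×10^5 km: μ = v²r = (28.8)² × 1.53×10^5 = 1.26904×10^8 km³/s².
The Hohmann ellipse has a_t = (r₁ + r₂)/2 = 8.065×10^5 km.
Transfer time t = π√(a_t³/μ) = π√((8.065×10^5)³ / 1.26904×10^8) = 2.020×10^5 s.
Converting: 2.020×10^5 s ÷ 3600 s/hour = 56.1 hours.

t = 56.1 hours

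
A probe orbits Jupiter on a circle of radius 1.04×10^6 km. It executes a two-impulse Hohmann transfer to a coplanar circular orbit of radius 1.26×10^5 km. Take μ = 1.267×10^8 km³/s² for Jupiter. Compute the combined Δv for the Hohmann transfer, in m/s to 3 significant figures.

Semi-major axis of the transfer orbit: a_t = (1.040×10^6 + 1.260×10^5)/2 = 5.830×10^5 km.
Circular speed at r₁: v₁ = √(μ/r₁) = √(1.267×10^8/1.040×10^6) = 11.0375 km/s.
Transfer-orbit speed at r₁ (vis-viva equation): v_a = √[μ(2/r₁ − 1/a_t)] = 5.13124 km/s.
First burn Δv₁ = |v_a − v₁| = 5.906 km/s.
Circular speed at r₂: v₂ = √(μ/r₂) = 31.71 km/s.
Transfer-orbit speed at r₂: v_p = √[μ(2/r₂ − 1/a_t)] = 42.35 km/s.
Second burn Δv₂ = |v₂ − v_p| = 10.64 km/s.
Total Δv = Δv₁ + Δv₂ = 16.55 km/s.

Δv = 16500 m/s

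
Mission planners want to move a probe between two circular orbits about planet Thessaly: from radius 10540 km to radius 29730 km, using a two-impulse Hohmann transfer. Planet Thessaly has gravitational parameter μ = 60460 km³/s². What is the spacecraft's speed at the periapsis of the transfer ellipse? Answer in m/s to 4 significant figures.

The Hohmann ellipse has a_t = (r₁ + r₂)/2 = 20135 km.
The periapsis of the transfer ellipse is at r = 10540 km.
Vis-viva: v = √[μ(2/r − 1/a_t)] = √[60460 × (2/10540 − 1/20135)] = 2.910 km/s.

v = 2910 m/s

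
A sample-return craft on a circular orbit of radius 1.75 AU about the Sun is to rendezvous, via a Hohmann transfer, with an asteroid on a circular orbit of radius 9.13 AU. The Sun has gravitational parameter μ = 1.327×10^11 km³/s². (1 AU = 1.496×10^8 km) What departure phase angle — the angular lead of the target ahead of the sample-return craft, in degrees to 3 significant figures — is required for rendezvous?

φ = 97.2°

In km: r₁ = 1.75 × 1.496×10^8 = 2.618×10^8 km; r₂ = 9.13 × 1.496×10^8 = 1.365848×10^9 km.
Transfer-ellipse semi-major axis a_t = (r₁ + r₂)/2 = (2.618×10^8 + 1.365848×10^9)/2 = 8.13824×10^8 km.
The half-period of the transfer ellipse is t = π√(a_t³/μ) = 2.002×10^8 s.
The target's mean motion on its circular orbit is ω₂ = √(μ/r₂³) = 7.217×10^-9 rad/s.
Angle swept by the target during transfer: ω₂·t = 1.445 rad = 82.79°.
Arrival is 180° from departure on the ellipse, so φ = 180° − 82.79° = 97.2°.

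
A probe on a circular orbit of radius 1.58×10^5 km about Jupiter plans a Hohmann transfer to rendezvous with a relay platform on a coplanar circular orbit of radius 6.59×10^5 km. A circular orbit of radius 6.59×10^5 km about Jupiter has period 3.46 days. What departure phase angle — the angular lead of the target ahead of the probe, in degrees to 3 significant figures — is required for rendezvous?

From Kepler's third law T² = 4π²r³/μ at r = 6.59×10^5 km, T = 3.46 days = 3.46 × 86400 s = 2.98944×10^5 s: μ = 4π²r³/T² = 1.26426×10^8 km³/s².
Semi-major axis of the transfer orbit: a_t = (1.580×10^5 + 6.590×10^5)/2 = 4.085×10^5 km.
The half-period of the transfer ellipse is t = π√(a_t³/μ) = 72949 s.
The target's mean motion on its circular orbit is ω₂ = √(μ/r₂³) = 2.1018×10^-5 rad/s.
Angle swept by the target during transfer: ω₂·t = 1.53324 rad = 87.848°.
The probe traverses 180° on the transfer ellipse, so the target must lead by 180° − 87.848° = 92.2°.

φ = 92.2°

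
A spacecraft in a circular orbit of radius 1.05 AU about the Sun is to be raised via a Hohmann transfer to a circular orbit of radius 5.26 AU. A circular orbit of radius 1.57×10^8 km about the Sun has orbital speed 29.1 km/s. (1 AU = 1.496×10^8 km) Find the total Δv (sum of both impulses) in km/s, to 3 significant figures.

Δv = 14.0 km/s

From the circular-orbit relation v² = μ/r at r = 1.57×10^8 km: μ = v²r = (29.1)² × 1.57×10^8 = 1.32949×10^11 km³/s².
In km: r₁ = 1.05 × 1.496×10^8 = 1.5708×10^8 km; r₂ = 5.26 × 1.496×10^8 = 7.86896×10^8 km.
The Hohmann ellipse has a_t = (r₁ + r₂)/2 = 4.71988×10^8 km.
Circular speed at r₁: v₁ = √(μ/r₁) = √(1.32949×10^11/1.5708×10^8) = 29.0926 km/s.
Transfer-orbit speed at r₁ (v² = μ(2/r − 1/a)): v_p = √[μ(2/r₁ − 1/a_t)] = 37.5643 km/s.
First burn Δv₁ = |v_p − v₁| = 8.472 km/s.
Circular speed at r₂: v₂ = √(μ/r₂) = 12.9982 km/s.
Transfer-orbit speed at r₂: v_a = √[μ(2/r₂ − 1/a_t)] = 7.49858 km/s.
Second burn Δv₂ = |v₂ − v_a| = 5.500 km/s.
Total Δv = Δv₁ + Δv₂ = 13.97 km/s.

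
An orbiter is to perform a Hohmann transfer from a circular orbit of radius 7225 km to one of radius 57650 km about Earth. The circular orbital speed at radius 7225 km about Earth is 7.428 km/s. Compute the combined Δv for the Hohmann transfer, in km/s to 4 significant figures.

From the circular-orbit relation v² = μ/r at r = 7225 km: μ = v²r = (7.428)² × 7225 = 3.98641×10^5 km³/s².
Transfer-ellipse semi-major axis a_t = (r₁ + r₂)/2 = (7225 + 57650)/2 = 32437.5 km.
At r₁ the circular-orbit speed is v₁ = √(μ/r₁) = 7.4280 km/s.
Transfer-orbit speed at r₁ (vis-viva): v_p = √[μ(2/r₁ − 1/a_t)] = 9.9026 km/s.
First burn Δv₁ = |v_p − v₁| = 2.4746 km/s.
Circular speed at r₂: v₂ = √(μ/r₂) = 2.6296 km/s.
Transfer-orbit speed at r₂: v_a = √[μ(2/r₂ − 1/a_t)] = 1.2410 km/s.
Second burn Δv₂ = |v₂ − v_a| = 1.3886 km/s.
Total Δv = Δv₁ + Δv₂ = 3.863 km/s.

Δv = 3.863 km/s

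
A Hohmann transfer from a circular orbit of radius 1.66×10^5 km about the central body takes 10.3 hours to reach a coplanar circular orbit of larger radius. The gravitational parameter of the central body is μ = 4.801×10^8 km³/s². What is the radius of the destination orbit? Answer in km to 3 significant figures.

r₂ = 6.46×10^5 km

Transfer time t = 10.3 hours = 37080 s, and t = π√(a_t³/μ).
So a_t = (μ t²/π²)^(1/3) = (4.801×10^8 × (37080)² / π²)^(1/3) = 4.0592×10^5 km.
Since a_t = (r₁ + r₂)/2, r₂ = 2a_t − r₁ = 2×4.0592×10^5 − 1.660×10^5 = 6.4584×10^5 km.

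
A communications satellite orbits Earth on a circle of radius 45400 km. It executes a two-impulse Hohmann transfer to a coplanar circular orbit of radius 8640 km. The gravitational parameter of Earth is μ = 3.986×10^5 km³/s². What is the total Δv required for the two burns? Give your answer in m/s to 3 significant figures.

Semi-major axis of the transfer orbit: a_t = (45400 + 8640)/2 = 27020 km.
At r₁ the circular-orbit speed is v₁ = √(μ/r₁) = 2.9631 km/s.
Transfer-orbit speed at r₁ (v² = μ(2/r − 1/a)): v_a = √[μ(2/r₁ − 1/a_t)] = 1.6755 km/s.
First burn Δv₁ = |v_a − v₁| = 1.288 km/s.
At r₂, v₂ = √(μ/r₂) = 6.792 km/s.
Transfer-orbit speed at r₂: v_p = √[μ(2/r₂ − 1/a_t)] = 8.804 km/s.
Second burn Δv₂ = |v₂ − v_p| = 2.012 km/s.
Total Δv = Δv₁ + Δv₂ = 3.300 km/s.

Δv = 3300 m/s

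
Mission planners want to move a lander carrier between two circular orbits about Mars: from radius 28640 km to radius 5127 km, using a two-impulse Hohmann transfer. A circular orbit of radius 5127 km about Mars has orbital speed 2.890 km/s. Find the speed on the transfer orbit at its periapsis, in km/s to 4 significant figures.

From the circular-orbit relation v² = μ/r at r = 5127 km: μ = v²r = (2.890)² × 5127 = 42821.2 km³/s².
Semi-major axis of the transfer orbit: a_t = (28640 + 5127)/2 = 16883.5 km.
At periapsis, r = 5127 km.
From the vis-viva equation, v = √[μ(2/r − 1/a_t)] = 3.764 km/s.

v = 3.764 km/s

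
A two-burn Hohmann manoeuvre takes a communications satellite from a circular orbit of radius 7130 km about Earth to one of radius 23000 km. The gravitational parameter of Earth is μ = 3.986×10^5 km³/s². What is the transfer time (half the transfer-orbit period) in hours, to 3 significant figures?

Transfer-ellipse semi-major axis a_t = (r₁ + r₂)/2 = (7130 + 23000)/2 = 15065 km.
Half the transfer-orbit period gives t = π√(a_t³/μ) = 9201 s.
Converting: 9201 s ÷ 3600 s/hour = 2.56 hours.

t = 2.56 hours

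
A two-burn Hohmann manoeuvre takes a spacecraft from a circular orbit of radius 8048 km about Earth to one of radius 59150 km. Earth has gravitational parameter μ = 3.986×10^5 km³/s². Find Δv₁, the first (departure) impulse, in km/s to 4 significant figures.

Δv₁ = 2.300 km/s

Semi-major axis of the transfer orbit: a_t = (8048 + 59150)/2 = 33599 km.
On the circular orbit at r = 8048 km, v_c = √(μ/r) = 7.038 km/s.
Vis-viva on the transfer ellipse at r = 8048 km gives v_t = √[μ(2/r − 1/a_t)] = 9.338 km/s.
Δv₁ = |v_t − v_c| = |9.338 − 7.038| = 2.300 km/s.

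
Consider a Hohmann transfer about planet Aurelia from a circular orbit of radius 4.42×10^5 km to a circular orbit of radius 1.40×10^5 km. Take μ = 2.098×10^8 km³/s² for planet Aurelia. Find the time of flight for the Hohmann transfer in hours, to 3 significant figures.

t = 9.46 hours

The Hohmann ellipse has a_t = (r₁ + r₂)/2 = 2.910×10^5 km.
By Kepler's third law the transfer-orbit period is T = 2π√(a_t³/μ), so t = T/2 = 34050 s.
Converting: 34050 s ÷ 3600 s/hour = 9.46 hours.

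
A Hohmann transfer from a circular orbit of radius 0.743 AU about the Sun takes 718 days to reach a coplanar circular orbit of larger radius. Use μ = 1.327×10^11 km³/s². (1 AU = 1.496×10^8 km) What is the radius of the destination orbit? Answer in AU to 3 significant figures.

In km: r₁ = 0.743 × 1.496×10^8 = 1.111528×10^8 km.
Transfer time t = 718 days = 6.20352×10^7 s, and t = π√(a_t³/μ).
So a_t = (μ t²/π²)^(1/3) = (1.327×10^11 × (6.20352×10^7)² / π²)^(1/3) = 3.7263×10^8 km.
Since a_t = (r₁ + r₂)/2, r₂ = 2a_t − r₁ = 2×3.7263×10^8 − 1.111528×10^8 = 6.341072×10^8 km.
In AU: r₂ = 6.341072×10^8 / 1.496×10^8 = 4.24 AU.

r₂ = 4.24 AU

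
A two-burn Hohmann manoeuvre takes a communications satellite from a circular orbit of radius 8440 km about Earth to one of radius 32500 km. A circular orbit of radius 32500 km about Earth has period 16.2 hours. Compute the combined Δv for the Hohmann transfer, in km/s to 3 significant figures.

Δv = 3.04 km/s

From Kepler's third law T² = 4π²r³/μ at r = 32500 km, T = 16.2 hours = 16.2 × 3600 s = 58320 s: μ = 4π²r³/T² = 3.98451×10^5 km³/s².
Transfer-ellipse semi-major axis a_t = (r₁ + r₂)/2 = (8440 + 32500)/2 = 20470 km.
Circular speed at r₁: v₁ = √(μ/r₁) = √(3.98451×10^5/8440) = 6.871 km/s.
On the transfer ellipse at r₁, vis-viva equation gives v_p = √[μ(2/r₁ − 1/a_t)] = 8.658 km/s.
First burn Δv₁ = |v_p − v₁| = 1.787 km/s.
At r₂, v₂ = √(μ/r₂) = 3.501 km/s.
Transfer-orbit speed at r₂: v_a = √[μ(2/r₂ − 1/a_t)] = 2.248 km/s.
Second burn Δv₂ = |v₂ − v_a| = 1.253 km/s.
Δv = Δv₁ + Δv₂ = 1.787 + 1.253 = 3.040 km/s.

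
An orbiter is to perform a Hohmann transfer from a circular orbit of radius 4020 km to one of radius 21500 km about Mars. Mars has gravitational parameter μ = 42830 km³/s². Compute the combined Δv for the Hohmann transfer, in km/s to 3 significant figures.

The Hohmann ellipse has a_t = (r₁ + r₂)/2 = 12760 km.
At r₁ the circular-orbit speed is v₁ = √(μ/r₁) = 3.2641 km/s.
On the transfer ellipse at r₁, vis-viva equation gives v_p = √[μ(2/r₁ − 1/a_t)] = 4.2370 km/s.
First burn Δv₁ = |v_p − v₁| = 0.9729 km/s.
At r₂, v₂ = √(μ/r₂) = 1.4114 km/s.
Transfer-orbit speed at r₂: v_a = √[μ(2/r₂ − 1/a_t)] = 0.79221 km/s.
Second burn Δv₂ = |v₂ − v_a| = 0.6192 km/s.
Total Δv = Δv₁ + Δv₂ = 1.592 km/s.

Δv = 1.59 km/s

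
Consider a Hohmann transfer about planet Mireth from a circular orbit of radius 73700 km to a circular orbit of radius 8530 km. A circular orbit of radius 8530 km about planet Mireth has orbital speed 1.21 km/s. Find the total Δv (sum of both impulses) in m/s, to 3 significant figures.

From the circular-orbit relation v² = μ/r at r = 8530 km: μ = v²r = (1.21)² × 8530 = 12488.8 km³/s².
Semi-major axis of the transfer orbit: a_t = (73700 + 8530)/2 = 41115 km.
Circular speed at r₁: v₁ = √(μ/r₁) = √(12488.8/73700) = 0.41165 km/s.
Transfer-orbit speed at r₁ (v² = μ(2/r − 1/a)): v_a = √[μ(2/r₁ − 1/a_t)] = 0.18750 km/s.
First burn Δv₁ = |v_a − v₁| = 0.22415 km/s.
At r₂, v₂ = √(μ/r₂) = 1.21000 km/s.
Transfer-orbit speed at r₂: v_p = √[μ(2/r₂ − 1/a_t)] = 1.62001 km/s.
Second burn Δv₂ = |v₂ − v_p| = 0.41001 km/s.
Δv = Δv₁ + Δv₂ = 0.22415 + 0.41001 = 0.6342 km/s.

Δv = 634 m/s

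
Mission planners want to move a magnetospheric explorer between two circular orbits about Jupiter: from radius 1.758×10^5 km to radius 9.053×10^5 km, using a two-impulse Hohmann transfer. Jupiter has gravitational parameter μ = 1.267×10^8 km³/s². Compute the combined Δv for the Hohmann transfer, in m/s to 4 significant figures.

Δv = 12980 m/s

Transfer-ellipse semi-major axis a_t = (r₁ + r₂)/2 = (1.758×10^5 + 9.053×10^5)/2 = 5.4055×10^5 km.
At r₁ the circular-orbit speed is v₁ = √(μ/r₁) = 26.846 km/s.
On the transfer ellipse at r₁, vis-viva equation gives v_p = √[μ(2/r₁ − 1/a_t)] = 34.742 km/s.
First burn Δv₁ = |v_p − v₁| = 7.896 km/s.
At r₂, v₂ = √(μ/r₂) = 11.8302 km/s.
Transfer-orbit speed at r₂: v_a = √[μ(2/r₂ − 1/a_t)] = 6.74658 km/s.
Second burn Δv₂ = |v₂ − v_a| = 5.084 km/s.
Total Δv = Δv₁ + Δv₂ = 12.98 km/s.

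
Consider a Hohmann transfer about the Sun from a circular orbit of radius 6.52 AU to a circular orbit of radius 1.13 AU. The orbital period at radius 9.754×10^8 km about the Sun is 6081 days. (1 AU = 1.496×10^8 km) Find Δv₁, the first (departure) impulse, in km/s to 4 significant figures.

From Kepler's third law T² = 4π²r³/μ at r = 9.754×10^8 km, T = 6081 days = 6081 × 86400 s = 5.253984×10^8 s: μ = 4π²r³/T² = 1.32718×10^11 km³/s².
In km: r₁ = 6.52 × 1.496×10^8 = 9.75392×10^8 km; r₂ = 1.13 × 1.496×10^8 = 1.69048×10^8 km.
The Hohmann ellipse has a_t = (r₁ + r₂)/2 = 5.7222×10^8 km.
On the circular orbit at r = 9.75392×10^8 km, v_c = √(μ/r) = 11.665 km/s.
Transfer-orbit speed at the same r (vis-viva, a = a_t): v_t = √[μ(2/r − 1/a_t)] = 6.3401 km/s.
Δv₁ = |v_t − v_c| = |6.3401 − 11.665| = 5.325 km/s.

Δv₁ = 5.325 km/s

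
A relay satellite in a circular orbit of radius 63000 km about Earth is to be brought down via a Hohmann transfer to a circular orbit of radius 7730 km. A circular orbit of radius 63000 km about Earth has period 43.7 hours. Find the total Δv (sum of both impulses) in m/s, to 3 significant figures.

Δv = 3740 m/s

From Kepler's third law T² = 4π²r³/μ at r = 63000 km, T = 43.7 hours = 43.7 × 3600 s = 1.5732×10^5 s: μ = 4π²r³/T² = 3.98854×10^5 km³/s².
The Hohmann ellipse has a_t = (r₁ + r₂)/2 = 35365 km.
At r₁ the circular-orbit speed is v₁ = √(μ/r₁) = 2.516 km/s.
On the transfer ellipse at r₁, vis-viva gives v_a = √[μ(2/r₁ − 1/a_t)] = 1.176 km/s.
First burn Δv₁ = |v_a − v₁| = 1.340 km/s.
Circular speed at r₂: v₂ = √(μ/r₂) = 7.183 km/s.
Transfer-orbit speed at r₂: v_p = √[μ(2/r₂ − 1/a_t)] = 9.587 km/s.
Second burn Δv₂ = |v₂ − v_p| = 2.404 km/s.
Total Δv = Δv₁ + Δv₂ = 3.744 km/s.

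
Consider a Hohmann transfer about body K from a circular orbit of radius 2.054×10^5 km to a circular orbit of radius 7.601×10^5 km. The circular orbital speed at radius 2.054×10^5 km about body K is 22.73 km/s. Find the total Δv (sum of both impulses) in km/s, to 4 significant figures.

Δv = 9.900 km/s

From the circular-orbit relation v² = μ/r at r = 2.054×10^5 km: μ = v²r = (22.73)² × 2.054×10^5 = 1.06121×10^8 km³/s².
Transfer-ellipse semi-major axis a_t = (r₁ + r₂)/2 = (2.054×10^5 + 7.601×10^5)/2 = 4.8275×10^5 km.
Circular speed at r₁: v₁ = √(μ/r₁) = √(1.06121×10^8/2.054×10^5) = 22.7300 km/s.
Transfer-orbit speed at r₁ (v² = μ(2/r − 1/a)): v_p = √[μ(2/r₁ − 1/a_t)] = 28.5216 km/s.
First burn Δv₁ = |v_p − v₁| = 5.7916 km/s.
At r₂, v₂ = √(μ/r₂) = 11.8158 km/s.
Transfer-orbit speed at r₂: v_a = √[μ(2/r₂ − 1/a_t)] = 7.70732 km/s.
Second burn Δv₂ = |v₂ − v_a| = 4.1085 km/s.
Δv = Δv₁ + Δv₂ = 5.7916 + 4.1085 = 9.900 km/s.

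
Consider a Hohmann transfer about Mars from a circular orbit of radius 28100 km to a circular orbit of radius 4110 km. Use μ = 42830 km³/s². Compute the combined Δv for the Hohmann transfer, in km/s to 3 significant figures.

Δv = 1.65 km/s

Transfer-ellipse semi-major axis a_t = (r₁ + r₂)/2 = (28100 + 4110)/2 = 16105 km.
Circular speed at r₁: v₁ = √(μ/r₁) = √(42830/28100) = 1.2346 km/s.
On the transfer ellipse at r₁, vis-viva gives v_a = √[μ(2/r₁ − 1/a_t)] = 0.62368 km/s.
First burn Δv₁ = |v_a − v₁| = 0.6109 km/s.
At r₂, v₂ = √(μ/r₂) = 3.228 km/s.
Transfer-orbit speed at r₂: v_p = √[μ(2/r₂ − 1/a_t)] = 4.264 km/s.
Second burn Δv₂ = |v₂ − v_p| = 1.036 km/s.
Total Δv = Δv₁ + Δv₂ = 1.647 km/s.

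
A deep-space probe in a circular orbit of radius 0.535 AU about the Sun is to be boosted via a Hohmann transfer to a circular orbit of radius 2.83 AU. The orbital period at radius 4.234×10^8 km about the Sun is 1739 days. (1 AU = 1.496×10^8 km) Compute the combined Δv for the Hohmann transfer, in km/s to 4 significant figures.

Δv = 19.81 km/s

From Kepler's third law T² = 4π²r³/μ at r = 4.234×10^8 km, T = 1739 days = 1739 × 86400 s = 1.502496×10^8 s: μ = 4π²r³/T² = 1.32735×10^11 km³/s².
In km: r₁ = 0.535 × 1.496×10^8 = 8.0036×10^7 km; r₂ = 2.83 × 1.496×10^8 = 4.23368×10^8 km.
The Hohmann ellipse has a_t = (r₁ + r₂)/2 = 2.51702×10^8 km.
At r₁ the circular-orbit speed is v₁ = √(μ/r₁) = 40.724 km/s.
On the transfer ellipse at r₁, vis-viva equation gives v_p = √[μ(2/r₁ − 1/a_t)] = 52.816 km/s.
First burn Δv₁ = |v_p − v₁| = 12.09 km/s.
Circular speed at r₂: v₂ = √(μ/r₂) = 17.707 km/s.
Transfer-orbit speed at r₂: v_a = √[μ(2/r₂ − 1/a_t)] = 9.9847 km/s.
Second burn Δv₂ = |v₂ − v_a| = 7.722 km/s.
Δv = Δv₁ + Δv₂ = 12.09 + 7.722 = 19.81 km/s.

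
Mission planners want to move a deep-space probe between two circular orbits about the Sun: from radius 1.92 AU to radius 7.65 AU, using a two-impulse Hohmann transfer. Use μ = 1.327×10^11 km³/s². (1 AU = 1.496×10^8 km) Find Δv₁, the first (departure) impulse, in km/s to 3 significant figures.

Δv₁ = 5.68 km/s

In km: r₁ = 1.92 × 1.496×10^8 = 2.87232×10^8 km; r₂ = 7.65 × 1.496×10^8 = 1.14444×10^9 km.
Transfer-ellipse semi-major axis a_t = (r₁ + r₂)/2 = (2.87232×10^8 + 1.14444×10^9)/2 = 7.15836×10^8 km.
On the circular orbit at r = 2.87232×10^8 km, v_c = √(μ/r) = 21.494 km/s.
Vis-viva on the transfer ellipse at r = 2.87232×10^8 km gives v_t = √[μ(2/r − 1/a_t)] = 27.177 km/s.
Δv₁ = |v_t − v_c| = |27.177 − 21.494| = 5.683 km/s.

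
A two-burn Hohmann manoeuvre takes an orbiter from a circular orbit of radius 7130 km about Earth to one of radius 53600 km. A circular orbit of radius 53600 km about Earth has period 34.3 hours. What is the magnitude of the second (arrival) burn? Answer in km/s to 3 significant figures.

From Kepler's third law T² = 4π²r³/μ at r = 53600 km, T = 34.3 hours = 34.3 × 3600 s = 1.2348×10^5 s: μ = 4π²r³/T² = 3.98713×10^5 km³/s².
The Hohmann ellipse has a_t = (r₁ + r₂)/2 = 30365 km.
Circular speed at r = 53600 km: v_c = √(μ/r) = 2.7274 km/s.
Vis-viva on the transfer ellipse at r = 53600 km gives v_t = √[μ(2/r − 1/a_t)] = 1.3216 km/s.
Δv₂ = |v_t − v_c| = |1.3216 − 2.7274| = 1.406 km/s.

Δv₂ = 1.41 km/s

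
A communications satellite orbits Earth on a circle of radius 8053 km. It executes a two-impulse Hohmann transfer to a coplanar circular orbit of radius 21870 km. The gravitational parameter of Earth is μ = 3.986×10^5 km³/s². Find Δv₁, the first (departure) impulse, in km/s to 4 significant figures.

Semi-major axis of the transfer orbit: a_t = (8053 + 21870)/2 = 14961.5 km.
On the circular orbit at r = 8053 km, v_c = √(μ/r) = 7.035 km/s.
Transfer-orbit speed at the same r (vis-viva, a = a_t): v_t = √[μ(2/r − 1/a_t)] = 8.506 km/s.
Δv₁ = |v_t − v_c| = |8.506 − 7.035| = 1.471 km/s.

Δv₁ = 1.471 km/s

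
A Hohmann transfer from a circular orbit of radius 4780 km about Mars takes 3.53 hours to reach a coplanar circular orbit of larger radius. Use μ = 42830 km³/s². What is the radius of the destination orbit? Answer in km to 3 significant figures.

r₂ = 13000 km

Transfer time t = 3.53 hours = 12708 s, and t = π√(a_t³/μ).
So a_t = (μ t²/π²)^(1/3) = (42830 × (12708)² / π²)^(1/3) = 8882.5 km.
Since a_t = (r₁ + r₂)/2, r₂ = 2a_t − r₁ = 2×8882.5 − 4780 = 12985 km.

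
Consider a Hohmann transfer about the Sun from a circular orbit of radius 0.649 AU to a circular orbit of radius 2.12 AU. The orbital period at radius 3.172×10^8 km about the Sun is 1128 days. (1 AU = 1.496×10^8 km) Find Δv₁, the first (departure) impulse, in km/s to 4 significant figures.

Δv₁ = 8.776 km/s

From Kepler's third law T² = 4π²r³/μ at r = 3.172×10^8 km, T = 1128 days = 1128 × 86400 s = 9.74592×10^7 s: μ = 4π²r³/T² = 1.32652×10^11 km³/s².
In km: r₁ = 0.649 × 1.496×10^8 = 9.70904×10^7 km; r₂ = 2.12 × 1.496×10^8 = 3.17152×10^8 km.
Transfer-ellipse semi-major axis a_t = (r₁ + r₂)/2 = (9.70904×10^7 + 3.17152×10^8)/2 = 2.071212×10^8 km.
Circular speed at r = 9.70904×10^7 km: v_c = √(μ/r) = 36.963 km/s.
Transfer-orbit speed at the same r (vis-viva, a = a_t): v_t = √[μ(2/r − 1/a_t)] = 45.739 km/s.
Δv₁ = |v_t − v_c| = |45.739 − 36.963| = 8.776 km/s.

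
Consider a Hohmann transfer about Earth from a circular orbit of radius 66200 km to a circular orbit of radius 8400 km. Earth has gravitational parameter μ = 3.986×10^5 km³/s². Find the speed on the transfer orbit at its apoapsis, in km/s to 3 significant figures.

v = 1.16 km/s

Semi-major axis of the transfer orbit: a_t = (66200 + 8400)/2 = 37300 km.
At apoapsis, r = 66200 km.
From the vis-viva equation, v = √[μ(2/r − 1/a_t)] = 1.164 km/s.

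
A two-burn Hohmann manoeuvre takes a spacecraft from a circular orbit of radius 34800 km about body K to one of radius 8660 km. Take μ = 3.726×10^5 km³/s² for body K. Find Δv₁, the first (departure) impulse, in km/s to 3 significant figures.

Δv₁ = 1.21 km/s

Transfer-ellipse semi-major axis a_t = (r₁ + r₂)/2 = (34800 + 8660)/2 = 21730 km.
On the circular orbit at r = 34800 km, v_c = √(μ/r) = 3.272 km/s.
Vis-viva on the transfer ellipse at r = 34800 km gives v_t = √[μ(2/r − 1/a_t)] = 2.066 km/s.
Δv₁ = |v_t − v_c| = |2.066 − 3.272| = 1.206 km/s.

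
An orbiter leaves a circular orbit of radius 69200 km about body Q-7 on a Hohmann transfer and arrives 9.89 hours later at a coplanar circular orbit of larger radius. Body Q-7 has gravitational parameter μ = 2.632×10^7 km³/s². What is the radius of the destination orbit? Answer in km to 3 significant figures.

Transfer time t = 9.89 hours = 35604 s, and t = π√(a_t³/μ).
So a_t = (μ t²/π²)^(1/3) = (2.632×10^7 × (35604)² / π²)^(1/3) = 1.5008×10^5 km.
Since a_t = (r₁ + r₂)/2, r₂ = 2a_t − r₁ = 2×1.5008×10^5 − 69200 = 2.3096×10^5 km.

r₂ = 2.31×10^5 km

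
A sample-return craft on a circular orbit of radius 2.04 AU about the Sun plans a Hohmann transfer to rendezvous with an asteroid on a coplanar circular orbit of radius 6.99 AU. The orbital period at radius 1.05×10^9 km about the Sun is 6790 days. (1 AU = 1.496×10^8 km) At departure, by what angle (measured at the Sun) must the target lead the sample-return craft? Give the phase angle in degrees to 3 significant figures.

φ = 86.6°

From Kepler's third law T² = 4π²r³/μ at r = 1.05×10^9 km, T = 6790 days = 6790 × 86400 s = 5.86656×10^8 s: μ = 4π²r³/T² = 1.32789×10^11 km³/s².
In km: r₁ = 2.04 × 1.496×10^8 = 3.05184×10^8 km; r₂ = 6.99 × 1.496×10^8 = 1.045704×10^9 km.
Semi-major axis of the transfer orbit: a_t = (3.05184×10^8 + 1.045704×10^9)/2 = 6.75444×10^8 km.
Transfer time t = π√(a_t³/μ) = 1.51340×10^8 s.
The target's mean motion on its circular orbit is ω₂ = √(μ/r₂³) = 1.07762×10^-8 rad/s.
Angle swept by the target during transfer: ω₂·t = 1.6309 rad = 93.44°.
The sample-return craft traverses 180° on the transfer ellipse, so the target must lead by 180° − 93.44° = 86.6°.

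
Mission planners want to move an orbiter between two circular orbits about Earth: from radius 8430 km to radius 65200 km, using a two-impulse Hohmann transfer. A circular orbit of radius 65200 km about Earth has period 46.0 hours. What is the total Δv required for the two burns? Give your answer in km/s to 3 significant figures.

Δv = 3.57 km/s

From Kepler's third law T² = 4π²r³/μ at r = 65200 km, T = 46.0 hours = 46.0 × 3600 s = 1.656×10^5 s: μ = 4π²r³/T² = 3.99008×10^5 km³/s².
Transfer-ellipse semi-major axis a_t = (r₁ + r₂)/2 = (8430 + 65200)/2 = 36815 km.
Circular speed at r₁: v₁ = √(μ/r₁) = √(3.99008×10^5/8430) = 6.880 km/s.
Transfer-orbit speed at r₁ (vis-viva equation): v_p = √[μ(2/r₁ − 1/a_t)] = 9.156 km/s.
First burn Δv₁ = |v_p − v₁| = 2.276 km/s.
At r₂, v₂ = √(μ/r₂) = 2.474 km/s.
Transfer-orbit speed at r₂: v_a = √[μ(2/r₂ − 1/a_t)] = 1.184 km/s.
Second burn Δv₂ = |v₂ − v_a| = 1.290 km/s.
Total Δv = Δv₁ + Δv₂ = 3.566 km/s.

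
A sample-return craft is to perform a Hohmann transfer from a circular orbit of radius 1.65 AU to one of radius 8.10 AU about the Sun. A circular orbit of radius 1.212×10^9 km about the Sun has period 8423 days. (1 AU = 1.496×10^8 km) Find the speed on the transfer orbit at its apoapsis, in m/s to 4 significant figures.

v = 6088 m/s

From Kepler's third law T² = 4π²r³/μ at r = 1.212×10^9 km, T = 8423 days = 8423 × 86400 s = 7.277472×10^8 s: μ = 4π²r³/T² = 1.32711×10^11 km³/s².
In km: r₁ = 1.65 × 1.496×10^8 = 2.4684×10^8 km; r₂ = 8.10 × 1.496×10^8 = 1.21176×10^9 km.
Semi-major axis of the transfer orbit: a_t = (2.4684×10^8 + 1.21176×10^9)/2 = 7.293×10^8 km.
The apoapsis of the transfer ellipse is at r = 1.21176×10^9 km.
Vis-viva: v = √[μ(2/r − 1/a_t)] = √[1.32711×10^11 × (2/1.21176×10^9 − 1/7.293×10^8)] = 6.088 km/s.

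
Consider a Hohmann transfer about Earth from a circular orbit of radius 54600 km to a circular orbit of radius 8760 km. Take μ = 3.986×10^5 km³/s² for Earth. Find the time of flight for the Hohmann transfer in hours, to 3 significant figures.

t = 7.79 hours

Semi-major axis of the transfer orbit: a_t = (54600 + 8760)/2 = 31680 km.
Transfer time t = π√(a_t³/μ) = π√((31680)³ / 3.986×10^5) = 28060 s.
Converting: 28060 s ÷ 3600 s/hour = 7.79 hours.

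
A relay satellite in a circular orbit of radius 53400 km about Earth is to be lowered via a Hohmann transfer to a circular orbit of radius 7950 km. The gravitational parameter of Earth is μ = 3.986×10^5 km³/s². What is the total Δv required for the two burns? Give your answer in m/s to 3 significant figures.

Transfer-ellipse semi-major axis a_t = (r₁ + r₂)/2 = (53400 + 7950)/2 = 30675 km.
Circular speed at r₁: v₁ = √(μ/r₁) = √(3.986×10^5/53400) = 2.732 km/s.
On the transfer ellipse at r₁, vis-viva gives v_a = √[μ(2/r₁ − 1/a_t)] = 1.391 km/s.
First burn Δv₁ = |v_a − v₁| = 1.341 km/s.
Circular speed at r₂: v₂ = √(μ/r₂) = 7.081 km/s.
Transfer-orbit speed at r₂: v_p = √[μ(2/r₂ − 1/a_t)] = 9.343 km/s.
Second burn Δv₂ = |v₂ − v_p| = 2.262 km/s.
Total Δv = Δv₁ + Δv₂ = 3.603 km/s.

Δv = 3600 m/s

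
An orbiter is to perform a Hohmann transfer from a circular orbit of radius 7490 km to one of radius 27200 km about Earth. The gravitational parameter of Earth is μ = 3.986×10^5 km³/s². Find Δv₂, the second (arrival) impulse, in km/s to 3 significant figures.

Δv₂ = 1.31 km/s

Transfer-ellipse semi-major axis a_t = (r₁ + r₂)/2 = (7490 + 27200)/2 = 17345 km.
Circular speed at r = 27200 km: v_c = √(μ/r) = 3.82811 km/s.
Vis-viva on the transfer ellipse at r = 27200 km gives v_t = √[μ(2/r − 1/a_t)] = 2.51558 km/s.
Δv₂ = |v_t − v_c| = |2.51558 − 3.82811| = 1.313 km/s.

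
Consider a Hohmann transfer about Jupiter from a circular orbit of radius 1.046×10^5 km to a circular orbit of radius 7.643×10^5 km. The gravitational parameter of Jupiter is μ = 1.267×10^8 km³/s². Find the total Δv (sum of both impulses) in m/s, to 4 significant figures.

Δv = 17920 m/s

Semi-major axis of the transfer orbit: a_t = (1.046×10^5 + 7.643×10^5)/2 = 4.3445×10^5 km.
Circular speed at r₁: v₁ = √(μ/r₁) = √(1.267×10^8/1.046×10^5) = 34.80 km/s.
On the transfer ellipse at r₁, vis-viva equation gives v_p = √[μ(2/r₁ − 1/a_t)] = 46.16 km/s.
First burn Δv₁ = |v_p − v₁| = 11.36 km/s.
Circular speed at r₂: v₂ = √(μ/r₂) = 12.8753 km/s.
Transfer-orbit speed at r₂: v_a = √[μ(2/r₂ − 1/a_t)] = 6.31760 km/s.
Second burn Δv₂ = |v₂ − v_a| = 6.558 km/s.
Δv = Δv₁ + Δv₂ = 11.36 + 6.558 = 17.92 km/s.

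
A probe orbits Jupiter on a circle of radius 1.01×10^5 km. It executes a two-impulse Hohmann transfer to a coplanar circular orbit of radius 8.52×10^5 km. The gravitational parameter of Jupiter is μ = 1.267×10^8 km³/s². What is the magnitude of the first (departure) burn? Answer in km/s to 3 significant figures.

Semi-major axis of the transfer orbit: a_t = (1.010×10^5 + 8.520×10^5)/2 = 4.765×10^5 km.
On the circular orbit at r = 1.010×10^5 km, v_c = √(μ/r) = 35.42 km/s.
Vis-viva on the transfer ellipse at r = 1.010×10^5 km gives v_t = √[μ(2/r − 1/a_t)] = 47.36 km/s.
Δv₁ = |v_t − v_c| = |47.36 − 35.42| = 11.94 km/s.

Δv₁ = 11.9 km/s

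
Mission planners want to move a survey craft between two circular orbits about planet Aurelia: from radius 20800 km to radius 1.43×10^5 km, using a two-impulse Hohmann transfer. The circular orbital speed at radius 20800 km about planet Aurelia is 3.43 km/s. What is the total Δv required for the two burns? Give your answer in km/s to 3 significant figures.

From the circular-orbit relation v² = μ/r at r = 20800 km: μ = v²r = (3.43)² × 20800 = 2.44710×10^5 km³/s².
The Hohmann ellipse has a_t = (r₁ + r₂)/2 = 81900 km.
At r₁ the circular-orbit speed is v₁ = √(μ/r₁) = 3.430 km/s.
Transfer-orbit speed at r₁ (v² = μ(2/r − 1/a)): v_p = √[μ(2/r₁ − 1/a_t)] = 4.532 km/s.
First burn Δv₁ = |v_p − v₁| = 1.102 km/s.
Circular speed at r₂: v₂ = √(μ/r₂) = 1.30815 km/s.
Transfer-orbit speed at r₂: v_a = √[μ(2/r₂ − 1/a_t)] = 0.659246 km/s.
Second burn Δv₂ = |v₂ − v_a| = 0.6489 km/s.
Δv = Δv₁ + Δv₂ = 1.102 + 0.6489 = 1.751 km/s.

Δv = 1.75 km/s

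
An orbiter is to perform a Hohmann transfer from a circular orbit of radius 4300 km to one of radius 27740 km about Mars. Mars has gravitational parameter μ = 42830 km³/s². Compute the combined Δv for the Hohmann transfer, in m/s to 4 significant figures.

Δv = 1596 m/s

Semi-major axis of the transfer orbit: a_t = (4300 + 27740)/2 = 16020 km.
At r₁ the circular-orbit speed is v₁ = √(μ/r₁) = 3.156 km/s.
Transfer-orbit speed at r₁ (vis-viva equation): v_p = √[μ(2/r₁ − 1/a_t)] = 4.153 km/s.
First burn Δv₁ = |v_p − v₁| = 0.9970 km/s.
Circular speed at r₂: v₂ = √(μ/r₂) = 1.2426 km/s.
Transfer-orbit speed at r₂: v_a = √[μ(2/r₂ − 1/a_t)] = 0.64376 km/s.
Second burn Δv₂ = |v₂ − v_a| = 0.5988 km/s.
Δv = Δv₁ + Δv₂ = 0.9970 + 0.5988 = 1.596 km/s.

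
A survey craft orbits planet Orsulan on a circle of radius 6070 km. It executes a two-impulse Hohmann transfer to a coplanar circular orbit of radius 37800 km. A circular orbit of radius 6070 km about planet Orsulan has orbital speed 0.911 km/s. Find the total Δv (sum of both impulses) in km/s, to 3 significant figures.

From the circular-orbit relation v² = μ/r at r = 6070 km: μ = v²r = (0.911)² × 6070 = 5037.62 km³/s².
Semi-major axis of the transfer orbit: a_t = (6070 + 37800)/2 = 21935 km.
At r₁ the circular-orbit speed is v₁ = √(μ/r₁) = 0.91100 km/s.
Transfer-orbit speed at r₁ (v² = μ(2/r − 1/a)): v_p = √[μ(2/r₁ − 1/a_t)] = 1.1959 km/s.
First burn Δv₁ = |v_p − v₁| = 0.2849 km/s.
Circular speed at r₂: v₂ = √(μ/r₂) = 0.36506 km/s.
Transfer-orbit speed at r₂: v_a = √[μ(2/r₂ − 1/a_t)] = 0.19204 km/s.
Second burn Δv₂ = |v₂ − v_a| = 0.1730 km/s.
Total Δv = Δv₁ + Δv₂ = 0.4579 km/s.

Δv = 0.458 km/s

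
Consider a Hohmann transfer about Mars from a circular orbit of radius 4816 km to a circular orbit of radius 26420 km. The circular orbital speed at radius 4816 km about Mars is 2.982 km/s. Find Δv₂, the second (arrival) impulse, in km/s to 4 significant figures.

From the circular-orbit relation v² = μ/r at r = 4816 km: μ = v²r = (2.982)² × 4816 = 42825.4 km³/s².
Transfer-ellipse semi-major axis a_t = (r₁ + r₂)/2 = (4816 + 26420)/2 = 15618 km.
On the circular orbit at r = 26420 km, v_c = √(μ/r) = 1.2732 km/s.
Vis-viva on the transfer ellipse at r = 26420 km gives v_t = √[μ(2/r − 1/a_t)] = 0.70699 km/s.
Δv₂ = |v_t − v_c| = |0.70699 − 1.2732| = 0.5662 km/s.

Δv₂ = 0.5662 km/s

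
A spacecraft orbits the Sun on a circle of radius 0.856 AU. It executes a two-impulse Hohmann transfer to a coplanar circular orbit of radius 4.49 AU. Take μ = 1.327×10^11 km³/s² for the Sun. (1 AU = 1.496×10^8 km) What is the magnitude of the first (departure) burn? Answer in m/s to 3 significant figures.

In km: r₁ = 0.856 × 1.496×10^8 = 1.280576×10^8 km; r₂ = 4.49 × 1.496×10^8 = 6.71704×10^8 km.
The Hohmann ellipse has a_t = (r₁ + r₂)/2 = 3.998808×10^8 km.
On the circular orbit at r = 1.280576×10^8 km, v_c = √(μ/r) = 32.19 km/s.
Vis-viva on the transfer ellipse at r = 1.280576×10^8 km gives v_t = √[μ(2/r − 1/a_t)] = 41.72 km/s.
Δv₁ = |v_t − v_c| = |41.72 − 32.19| = 9.530 km/s.

Δv₁ = 9530 m/s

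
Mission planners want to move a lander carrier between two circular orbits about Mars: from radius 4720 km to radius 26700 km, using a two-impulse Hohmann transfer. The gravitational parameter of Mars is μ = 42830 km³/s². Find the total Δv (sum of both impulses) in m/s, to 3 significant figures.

Semi-major axis of the transfer orbit: a_t = (4720 + 26700)/2 = 15710 km.
Circular speed at r₁: v₁ = √(μ/r₁) = √(42830/4720) = 3.0123 km/s.
Transfer-orbit speed at r₁ (vis-viva): v_p = √[μ(2/r₁ − 1/a_t)] = 3.9271 km/s.
First burn Δv₁ = |v_p − v₁| = 0.9148 km/s.
At r₂, v₂ = √(μ/r₂) = 1.2665 km/s.
Transfer-orbit speed at r₂: v_a = √[μ(2/r₂ − 1/a_t)] = 0.69423 km/s.
Second burn Δv₂ = |v₂ − v_a| = 0.5723 km/s.
Δv = Δv₁ + Δv₂ = 0.9148 + 0.5723 = 1.487 km/s.

Δv = 1490 m/s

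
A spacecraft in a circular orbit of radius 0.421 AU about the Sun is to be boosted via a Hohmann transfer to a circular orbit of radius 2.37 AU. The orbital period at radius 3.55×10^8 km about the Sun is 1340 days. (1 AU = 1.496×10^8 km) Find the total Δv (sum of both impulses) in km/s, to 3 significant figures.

Δv = 22.6 km/s

From Kepler's third law T² = 4π²r³/μ at r = 3.55×10^8 km, T = 1340 days = 1340 × 86400 s = 1.15776×10^8 s: μ = 4π²r³/T² = 1.31767×10^11 km³/s².
In km: r₁ = 0.421 × 1.496×10^8 = 6.29816×10^7 km; r₂ = 2.37 × 1.496×10^8 = 3.54552×10^8 km.
The Hohmann ellipse has a_t = (r₁ + r₂)/2 = 2.087668×10^8 km.
At r₁ the circular-orbit speed is v₁ = √(μ/r₁) = 45.74 km/s.
On the transfer ellipse at r₁, vis-viva equation gives v_p = √[μ(2/r₁ − 1/a_t)] = 59.61 km/s.
First burn Δv₁ = |v_p − v₁| = 13.87 km/s.
At r₂, v₂ = √(μ/r₂) = 19.278 km/s.
Transfer-orbit speed at r₂: v_a = √[μ(2/r₂ − 1/a_t)] = 10.589 km/s.
Second burn Δv₂ = |v₂ − v_a| = 8.689 km/s.
Total Δv = Δv₁ + Δv₂ = 22.56 km/s.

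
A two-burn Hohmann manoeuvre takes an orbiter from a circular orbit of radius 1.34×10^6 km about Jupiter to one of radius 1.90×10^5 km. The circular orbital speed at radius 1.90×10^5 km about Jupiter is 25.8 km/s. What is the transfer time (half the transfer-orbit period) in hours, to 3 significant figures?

t = 51.9 hours

From the circular-orbit relation v² = μ/r at r = 1.90×10^5 km: μ = v²r = (25.8)² × 1.90×10^5 = 1.26472×10^8 km³/s².
Transfer-ellipse semi-major axis a_t = (r₁ + r₂)/2 = (1.340×10^6 + 1.900×10^5)/2 = 7.650×10^5 km.
By Kepler's third law the transfer-orbit period is T = 2π√(a_t³/μ), so t = T/2 = 1.869×10^5 s.
Converting: 1.869×10^5 s ÷ 3600 s/hour = 51.9 hours.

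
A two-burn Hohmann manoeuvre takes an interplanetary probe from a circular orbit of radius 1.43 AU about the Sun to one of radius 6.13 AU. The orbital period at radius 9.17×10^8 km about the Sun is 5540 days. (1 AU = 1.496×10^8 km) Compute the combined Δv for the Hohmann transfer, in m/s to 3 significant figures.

From Kepler's third law T² = 4π²r³/μ at r = 9.17×10^8 km, T = 5540 days = 5540 × 86400 s = 4.78656×10^8 s: μ = 4π²r³/T² = 1.32868×10^11 km³/s².
In km: r₁ = 1.43 × 1.496×10^8 = 2.13928×10^8 km; r₂ = 6.13 × 1.496×10^8 = 9.17048×10^8 km.
Semi-major axis of the transfer orbit: a_t = (2.13928×10^8 + 9.17048×10^8)/2 = 5.65488×10^8 km.
At r₁ the circular-orbit speed is v₁ = √(μ/r₁) = 24.922 km/s.
Transfer-orbit speed at r₁ (v² = μ(2/r − 1/a)): v_p = √[μ(2/r₁ − 1/a_t)] = 31.737 km/s.
First burn Δv₁ = |v_p − v₁| = 6.815 km/s.
At r₂, v₂ = √(μ/r₂) = 12.0369 km/s.
Transfer-orbit speed at r₂: v_a = √[μ(2/r₂ − 1/a_t)] = 7.40349 km/s.
Second burn Δv₂ = |v₂ − v_a| = 4.633 km/s.
Total Δv = Δv₁ + Δv₂ = 11.45 km/s.

Δv = 11400 m/s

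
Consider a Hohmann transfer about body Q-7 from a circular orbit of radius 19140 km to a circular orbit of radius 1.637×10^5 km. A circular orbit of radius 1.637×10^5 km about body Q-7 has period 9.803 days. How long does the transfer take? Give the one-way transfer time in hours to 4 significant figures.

From Kepler's third law T² = 4π²r³/μ at r = 1.637×10^5 km, T = 9.803 days = 9.803 × 86400 s = 8.469792×10^5 s: μ = 4π²r³/T² = 2.41413×10^5 km³/s².
The Hohmann ellipse has a_t = (r₁ + r₂)/2 = 91420 km.
Transfer time t = π√(a_t³/μ) = π√((91420)³ / 2.41413×10^5) = 1.7674×10^5 s.
Converting: 1.7674×10^5 s ÷ 3600 s/hour = 49.09 hours.

t = 49.09 hours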